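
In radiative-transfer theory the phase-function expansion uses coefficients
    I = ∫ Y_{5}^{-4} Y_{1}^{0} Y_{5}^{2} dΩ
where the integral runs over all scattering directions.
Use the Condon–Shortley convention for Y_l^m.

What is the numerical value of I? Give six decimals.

0.000000

m-sum = -4 + 0 + 2 = -2 ≠ 0 ⇒ I = 0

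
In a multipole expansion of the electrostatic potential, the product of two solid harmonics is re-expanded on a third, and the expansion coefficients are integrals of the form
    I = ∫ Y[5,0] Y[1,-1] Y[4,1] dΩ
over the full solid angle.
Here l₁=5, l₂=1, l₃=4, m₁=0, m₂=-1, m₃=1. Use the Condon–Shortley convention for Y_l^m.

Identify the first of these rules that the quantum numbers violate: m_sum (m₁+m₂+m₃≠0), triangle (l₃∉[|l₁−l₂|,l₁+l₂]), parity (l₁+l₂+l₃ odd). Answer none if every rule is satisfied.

none

azimuthal sum: 0 − 1 + 1 = 0  ✓
4 ≤ 4 ≤ 6 (triangle on l)  ✓
L = 5 + 1 + 4 = 10 (even)  ✓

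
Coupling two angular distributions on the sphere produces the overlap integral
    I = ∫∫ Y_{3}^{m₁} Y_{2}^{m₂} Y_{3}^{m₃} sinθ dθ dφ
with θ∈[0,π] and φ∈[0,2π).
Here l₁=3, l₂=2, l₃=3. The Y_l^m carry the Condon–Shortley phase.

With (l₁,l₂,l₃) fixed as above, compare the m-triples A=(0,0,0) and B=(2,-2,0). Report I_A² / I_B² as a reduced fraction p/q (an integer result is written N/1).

Shared (l₁,l₂,l₃)=(3,2,3): N and (l;000)² cancel in I_A²/I_B².
A: Δ = 2!·4!·2!/9! = 1/3780; Racah Σ t=0..2: t=0:+1/24 t=1:−1/4 t=2:+1/24 = -1/6; ⇒ 3j(3 2 3; 0 0 0)² = 4/105, sgn +1
B: Δ = 2!·4!·2!/9! = 1/3780; Racah Σ t=0..0: t=0:+1/24 = 1/24; ⇒ 3j(3 2 3; 2 -2 0)² = 1/21, sgn -1
I_A²/I_B² = (4/105)/(1/21) = 4/5

4/5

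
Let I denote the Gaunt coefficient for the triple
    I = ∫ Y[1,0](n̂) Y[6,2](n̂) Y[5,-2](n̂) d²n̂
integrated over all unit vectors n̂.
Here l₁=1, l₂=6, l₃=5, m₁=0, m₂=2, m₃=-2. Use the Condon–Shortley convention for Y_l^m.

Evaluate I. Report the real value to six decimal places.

0.231133

Rules hold: Σm=0, L=12 even, 5≤5≤7.
N = 3·13·11 = 429
Δ = 2!·0!·10!/13! = 1/858
Racah Σ t=1..1: t=1:−1/14400 = -1/14400
⇒ 3j(1 6 5; 0 0 0)² = 6/143, sgn +1
Racah Σ t=1..1: t=1:−1/30240 = -1/30240
⇒ 3j(1 6 5; 0 2 -2)² = 16/429, sgn +1
4πI² = N·(3j₀)²·(3jₘ)² = 96/143
I = +1·√(0.671329/4π) = 0.23113338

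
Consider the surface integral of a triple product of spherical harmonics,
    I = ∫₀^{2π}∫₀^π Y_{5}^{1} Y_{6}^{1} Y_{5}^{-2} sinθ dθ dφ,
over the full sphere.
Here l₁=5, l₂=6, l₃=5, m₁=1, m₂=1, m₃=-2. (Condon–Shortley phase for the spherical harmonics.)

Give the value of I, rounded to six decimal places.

0.120248

m-sum 0 ✓  L=16 even ✓  1≤5≤11 ✓
Π(2lᵢ+1) = 11×13×11 = 1573
triangle coeff Δ(5,6,5) = 1/28588560
Σ_t [1,5]: t=1:−1/345600 t=2:+1/13824 t=3:−1/5184 t=4:+1/13824 t=5:−1/345600 = -7/129600
(3j)²=80/7293 [(5 6 5; 0 0 0)], sign=+1
Σ_t [1,4]: t=1:−1/518400 t=2:+1/23040 t=3:−1/10368 t=4:+1/41472 = -1/32400
(3j)²=128/12155 [(5 6 5; 1 1 -2)], sign=+1
⇒ 4πI² = 2048/11271
I = (+1)√(2048/11271/(4π)) = 0.12024827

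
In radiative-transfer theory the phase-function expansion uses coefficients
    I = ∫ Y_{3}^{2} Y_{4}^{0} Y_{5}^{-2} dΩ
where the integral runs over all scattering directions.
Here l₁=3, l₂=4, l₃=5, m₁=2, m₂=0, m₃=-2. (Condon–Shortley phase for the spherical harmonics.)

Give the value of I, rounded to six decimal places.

-0.065427

m-sum 0 ✓  L=12 even ✓  1≤5≤7 ✓
Π(2lᵢ+1) = 7×9×11 = 693
triangle coeff Δ(3,4,5) = 1/180180
Σ_t [0,2]: t=0:+1/576 t=1:−1/144 t=2:+1/576 = -1/288
(3j)²=20/1001 [(3 4 5; 0 0 0)], sign=+1
Σ_t [0,1]: t=0:+1/576 t=1:−1/864 = 1/1728
(3j)²=5/1287 [(3 4 5; 2 0 -2)], sign=-1
⇒ 4πI² = 100/1859
I = (-1)√(100/1859/(4π)) = -0.06542675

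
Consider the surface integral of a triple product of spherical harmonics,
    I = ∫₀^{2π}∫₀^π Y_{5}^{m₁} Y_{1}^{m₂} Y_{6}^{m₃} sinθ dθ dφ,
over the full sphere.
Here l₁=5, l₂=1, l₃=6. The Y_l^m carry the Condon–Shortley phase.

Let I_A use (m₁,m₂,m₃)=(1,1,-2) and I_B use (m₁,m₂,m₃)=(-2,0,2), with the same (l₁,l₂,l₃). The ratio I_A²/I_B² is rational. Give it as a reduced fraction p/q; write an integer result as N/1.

l's match ⇒ only the (l;m) 3-j factors differ between A and B.
A: triangle coeff Δ(5,1,6) = 1/858; Σ_t [0,0]: t=0:+1/34560 = 1/34560; (3j)²=14/429 [(5 1 6; 1 1 -2)], sign=+1
B: triangle coeff Δ(5,1,6) = 1/858; Σ_t [0,0]: t=0:+1/30240 = 1/30240; (3j)²=16/429 [(5 1 6; -2 0 2)], sign=+1
I_A²/I_B² = (14/429)/(16/429) = 7/8

7/8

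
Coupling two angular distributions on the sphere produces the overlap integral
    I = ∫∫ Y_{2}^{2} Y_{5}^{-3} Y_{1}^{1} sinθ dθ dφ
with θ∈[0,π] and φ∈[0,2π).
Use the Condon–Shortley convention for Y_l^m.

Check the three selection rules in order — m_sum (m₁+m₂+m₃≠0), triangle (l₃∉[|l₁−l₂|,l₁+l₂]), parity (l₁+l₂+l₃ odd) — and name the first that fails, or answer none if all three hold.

triangle

azimuthal sum: 2 − 3 + 1 = 0  ✓
3 ≤ 1 ≤ 7 (triangle on l)  ✗
L = 2 + 5 + 1 = 8 (even)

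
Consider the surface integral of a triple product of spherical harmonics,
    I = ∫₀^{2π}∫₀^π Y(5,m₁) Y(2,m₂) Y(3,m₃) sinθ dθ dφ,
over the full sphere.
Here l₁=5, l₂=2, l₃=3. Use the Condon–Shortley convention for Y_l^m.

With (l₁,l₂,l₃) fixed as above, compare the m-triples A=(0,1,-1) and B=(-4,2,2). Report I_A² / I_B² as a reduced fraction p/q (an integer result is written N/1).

25/63

Shared (l₁,l₂,l₃)=(5,2,3): N and (l;000)² cancel in I_A²/I_B².
A: Δ = 4!·6!·0!/11! = 1/2310; Racah Σ t=3..3: t=3:−1/288 = -1/288; ⇒ 3j(5 2 3; 0 1 -1)² = 5/231, sgn -1
B: Δ = 4!·6!·0!/11! = 1/2310; Racah Σ t=4..4: t=4:+1/2880 = 1/2880; ⇒ 3j(5 2 3; -4 2 2)² = 3/55, sgn -1
I_A²/I_B² = (5/231)/(3/55) = 25/63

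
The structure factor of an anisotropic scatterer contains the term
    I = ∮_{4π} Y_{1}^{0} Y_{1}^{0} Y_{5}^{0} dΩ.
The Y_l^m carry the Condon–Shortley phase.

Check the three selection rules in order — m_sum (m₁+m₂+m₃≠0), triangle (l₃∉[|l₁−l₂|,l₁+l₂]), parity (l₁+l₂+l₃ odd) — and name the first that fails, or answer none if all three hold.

m₁+m₂+m₃ = 0 + 0 + 0 = 0  ✓
triangle: |1−1|=0 ≤ l₃=5 ≤ 1+1=2  ✗
parity: l₁+l₂+l₃ = 7 is odd

triangle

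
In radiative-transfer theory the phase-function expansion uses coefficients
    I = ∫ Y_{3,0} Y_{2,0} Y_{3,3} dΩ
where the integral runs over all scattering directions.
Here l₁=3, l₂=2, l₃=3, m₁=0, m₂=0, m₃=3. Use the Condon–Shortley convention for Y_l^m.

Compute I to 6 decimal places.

0.000000

0 + 0 + 3 = 3 ≠ 0: azimuthal integral kills it; I = 0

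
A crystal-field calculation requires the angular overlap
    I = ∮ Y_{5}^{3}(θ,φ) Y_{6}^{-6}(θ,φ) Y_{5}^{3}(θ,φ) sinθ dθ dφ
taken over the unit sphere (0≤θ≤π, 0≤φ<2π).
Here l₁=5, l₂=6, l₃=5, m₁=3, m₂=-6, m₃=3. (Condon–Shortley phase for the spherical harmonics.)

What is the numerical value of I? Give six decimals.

m-sum 0 ✓  L=16 even ✓  1≤5≤11 ✓
Π(2lᵢ+1) = 11×13×11 = 1573
triangle coeff Δ(5,6,5) = 1/28588560
Σ_t [1,5]: t=1:−1/345600 t=2:+1/13824 t=3:−1/5184 t=4:+1/13824 t=5:−1/345600 = -7/129600
(3j)²=80/7293 [(5 6 5; 0 0 0)], sign=+1
Σ_t [0,0]: t=0:+1/2073600 = 1/2073600
(3j)²=28/1105 [(5 6 5; 3 -6 3)], sign=+1
⇒ 4πI² = 4928/11271
I = (+1)√(4928/11271/(4π)) = 0.18653022

0.186530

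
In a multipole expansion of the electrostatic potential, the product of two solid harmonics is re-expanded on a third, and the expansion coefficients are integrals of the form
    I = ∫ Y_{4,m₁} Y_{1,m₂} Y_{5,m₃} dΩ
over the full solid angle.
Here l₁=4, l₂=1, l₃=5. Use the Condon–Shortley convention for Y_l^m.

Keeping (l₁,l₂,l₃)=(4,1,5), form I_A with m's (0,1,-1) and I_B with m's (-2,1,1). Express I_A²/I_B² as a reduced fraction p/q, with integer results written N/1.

Shared (l₁,l₂,l₃)=(4,1,5): N and (l;000)² cancel in I_A²/I_B².
A: Δ = 0!·8!·2!/11! = 1/495; Racah Σ t=0..0: t=0:+1/1152 = 1/1152; ⇒ 3j(4 1 5; 0 1 -1)² = 1/33, sgn +1
B: Δ = 0!·8!·2!/11! = 1/495; Racah Σ t=0..0: t=0:+1/2880 = 1/2880; ⇒ 3j(4 1 5; -2 1 1)² = 2/165, sgn +1
I_A²/I_B² = (1/33)/(2/165) = 5/2

5/2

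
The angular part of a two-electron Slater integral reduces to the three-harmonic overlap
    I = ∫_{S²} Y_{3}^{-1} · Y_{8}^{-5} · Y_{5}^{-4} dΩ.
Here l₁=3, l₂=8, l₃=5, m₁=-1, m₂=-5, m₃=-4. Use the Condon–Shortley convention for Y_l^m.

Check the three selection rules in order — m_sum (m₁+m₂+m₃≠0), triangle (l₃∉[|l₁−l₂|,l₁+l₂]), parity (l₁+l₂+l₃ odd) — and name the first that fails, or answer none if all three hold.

Σmᵢ = -10  ✗
l₃∈[|l₁−l₂|,l₁+l₂]=[5,11], have l₃=5
Σlᵢ = 16 ⇒ even

m_sum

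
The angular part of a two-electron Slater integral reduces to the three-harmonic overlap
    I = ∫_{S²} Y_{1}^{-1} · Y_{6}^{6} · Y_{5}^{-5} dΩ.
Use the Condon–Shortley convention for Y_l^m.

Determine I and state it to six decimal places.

0.331940

m-sum 0 ✓  L=12 even ✓  5≤5≤7 ✓
Π(2lᵢ+1) = 3×13×11 = 429
triangle coeff Δ(1,6,5) = 1/858
Σ_t [1,1]: t=1:−1/14400 = -1/14400
(3j)²=6/143 [(1 6 5; 0 0 0)], sign=+1
Σ_t [2,2]: t=2:+1/7257600 = 1/7257600
(3j)²=1/13 [(1 6 5; -1 6 -5)], sign=+1
⇒ 4πI² = 18/13
I = (+1)√(18/13/(4π)) = 0.33194004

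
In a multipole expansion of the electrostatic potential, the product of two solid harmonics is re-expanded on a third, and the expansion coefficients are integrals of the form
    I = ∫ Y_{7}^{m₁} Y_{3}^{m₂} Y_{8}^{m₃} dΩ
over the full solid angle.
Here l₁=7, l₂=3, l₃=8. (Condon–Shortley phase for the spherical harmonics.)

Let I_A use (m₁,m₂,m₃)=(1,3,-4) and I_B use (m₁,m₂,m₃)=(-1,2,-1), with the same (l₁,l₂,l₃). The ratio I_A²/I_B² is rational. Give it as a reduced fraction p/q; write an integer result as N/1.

7425/3584

Shared (l₁,l₂,l₃)=(7,3,8): N and (l;000)² cancel in I_A²/I_B².
A: Δ = 2!·12!·4!/19! = 1/5290740; Racah Σ t=2..2: t=2:+1/46448640 = 1/46448640; ⇒ 3j(7 3 8; 1 3 -4)² = 2475/117572, sgn +1
B: Δ = 2!·12!·4!/19! = 1/5290740; Racah Σ t=1..2: t=1:−1/14515200 t=2:+1/6220800 = 1/10886400; ⇒ 3j(7 3 8; -1 2 -1)² = 128/12597, sgn -1
I_A²/I_B² = (2475/117572)/(128/12597) = 7425/3584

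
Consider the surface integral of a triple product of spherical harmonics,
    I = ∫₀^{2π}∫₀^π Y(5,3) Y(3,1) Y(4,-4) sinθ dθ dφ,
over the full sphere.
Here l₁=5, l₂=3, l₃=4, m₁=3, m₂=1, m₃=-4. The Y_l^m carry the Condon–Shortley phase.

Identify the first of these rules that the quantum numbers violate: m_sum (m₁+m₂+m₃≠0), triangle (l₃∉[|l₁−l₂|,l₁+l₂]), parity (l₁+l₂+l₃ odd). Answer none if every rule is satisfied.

none

Σmᵢ = 0  ✓
l₃∈[|l₁−l₂|,l₁+l₂]=[2,8], have l₃=4  ✓
Σlᵢ = 12 ⇒ even  ✓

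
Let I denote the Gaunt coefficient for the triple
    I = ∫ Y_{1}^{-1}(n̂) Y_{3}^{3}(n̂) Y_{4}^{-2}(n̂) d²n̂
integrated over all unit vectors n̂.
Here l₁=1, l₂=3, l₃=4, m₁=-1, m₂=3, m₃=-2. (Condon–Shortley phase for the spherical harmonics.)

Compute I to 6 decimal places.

Checks pass: Σm=0; 8 even; l₃=4∈[2,4].
(2·1+1)(2·3+1)(2·4+1) = 189
Δ: 0! 2! 6! / 9! → 1/252
sum: t=0:+1/36 = 1/36
3j²(1 3 4; 0 0 0) = Δ·Π!·Σ² = 4/63  (sign +1)
sum: t=0:+1/1440 = 1/1440
3j²(1 3 4; -1 3 -2) = Δ·Π!·Σ² = 1/252  (sign +1)
combine: 4πI² = 189·4/63·1/252 = 1/21
take √, sign +1: I = 0.06155813

0.061558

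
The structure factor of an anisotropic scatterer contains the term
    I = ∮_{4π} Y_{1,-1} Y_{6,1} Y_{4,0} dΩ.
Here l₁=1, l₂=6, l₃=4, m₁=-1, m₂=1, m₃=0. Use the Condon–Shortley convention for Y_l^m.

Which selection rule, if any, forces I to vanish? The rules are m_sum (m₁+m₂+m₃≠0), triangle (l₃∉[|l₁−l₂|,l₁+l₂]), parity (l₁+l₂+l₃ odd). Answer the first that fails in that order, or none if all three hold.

triangle

m₁+m₂+m₃ = -1 + 1 + 0 = 0  ✓
triangle: |1−6|=5 ≤ l₃=4 ≤ 1+6=7  ✗
parity: l₁+l₂+l₃ = 11 is odd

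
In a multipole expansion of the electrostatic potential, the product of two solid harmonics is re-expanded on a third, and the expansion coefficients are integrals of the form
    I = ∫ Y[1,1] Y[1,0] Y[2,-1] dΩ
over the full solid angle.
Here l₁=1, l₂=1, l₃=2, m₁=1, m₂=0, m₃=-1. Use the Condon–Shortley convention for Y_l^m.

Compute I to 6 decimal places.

m-sum 0 ✓  L=4 even ✓  0≤2≤2 ✓
Π(2lᵢ+1) = 3×3×5 = 45
triangle coeff Δ(1,1,2) = 1/30
Σ_t [0,0]: t=0:+1/1 = 1/1
(3j)²=2/15 [(1 1 2; 0 0 0)], sign=+1
Σ_t [0,0]: t=0:+1/2 = 1/2
(3j)²=1/10 [(1 1 2; 1 0 -1)], sign=-1
⇒ 4πI² = 3/5
I = (-1)√(3/5/(4π)) = -0.21850969

-0.218510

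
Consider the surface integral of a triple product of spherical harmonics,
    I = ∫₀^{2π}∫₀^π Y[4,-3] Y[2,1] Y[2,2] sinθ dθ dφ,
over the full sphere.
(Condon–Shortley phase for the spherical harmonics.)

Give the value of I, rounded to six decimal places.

-0.238414

m-sum 0 ✓  L=8 even ✓  2≤2≤6 ✓
Π(2lᵢ+1) = 9×5×5 = 225
triangle coeff Δ(4,2,2) = 1/630
Σ_t [2,2]: t=2:+1/16 = 1/16
(3j)²=2/35 [(4 2 2; 0 0 0)], sign=+1
Σ_t [3,3]: t=3:−1/144 = -1/144
(3j)²=1/18 [(4 2 2; -3 1 2)], sign=-1
⇒ 4πI² = 5/7
I = (-1)√(5/7/(4π)) = -0.23841361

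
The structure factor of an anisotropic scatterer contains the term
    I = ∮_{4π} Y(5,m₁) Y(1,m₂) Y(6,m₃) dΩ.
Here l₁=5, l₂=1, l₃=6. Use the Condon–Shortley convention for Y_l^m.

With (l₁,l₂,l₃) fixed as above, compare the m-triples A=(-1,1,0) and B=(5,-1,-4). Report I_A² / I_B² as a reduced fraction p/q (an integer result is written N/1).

15/1

Same 5,1,6: normalisation and zero-m 3j drop out of the ratio.
A: Δ: 0! 10! 2! / 13! → 1/858; sum: t=0:+1/34560 = 1/34560; 3j²(5 1 6; -1 1 0) = Δ·Π!·Σ² = 5/286  (sign +1)
B: Δ: 0! 10! 2! / 13! → 1/858; sum: t=0:+1/7257600 = 1/7257600; 3j²(5 1 6; 5 -1 -4) = Δ·Π!·Σ² = 1/858  (sign +1)
I_A²/I_B² = (5/286)/(1/858) = 15/1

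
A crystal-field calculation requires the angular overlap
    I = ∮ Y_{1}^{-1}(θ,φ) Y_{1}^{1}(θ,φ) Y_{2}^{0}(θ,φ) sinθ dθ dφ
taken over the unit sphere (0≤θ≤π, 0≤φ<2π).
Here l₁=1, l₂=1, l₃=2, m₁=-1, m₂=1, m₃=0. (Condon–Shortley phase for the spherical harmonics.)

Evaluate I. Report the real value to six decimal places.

Checks pass: Σm=0; 4 even; l₃=2∈[0,2].
(2·1+1)(2·1+1)(2·2+1) = 45
Δ: 0! 2! 2! / 5! → 1/30
sum: t=0:+1/1 = 1/1
3j²(1 1 2; 0 0 0) = Δ·Π!·Σ² = 2/15  (sign +1)
sum: t=0:+1/4 = 1/4
3j²(1 1 2; -1 1 0) = Δ·Π!·Σ² = 1/30  (sign +1)
combine: 4πI² = 45·2/15·1/30 = 1/5
take √, sign +1: I = 0.12615663

0.126157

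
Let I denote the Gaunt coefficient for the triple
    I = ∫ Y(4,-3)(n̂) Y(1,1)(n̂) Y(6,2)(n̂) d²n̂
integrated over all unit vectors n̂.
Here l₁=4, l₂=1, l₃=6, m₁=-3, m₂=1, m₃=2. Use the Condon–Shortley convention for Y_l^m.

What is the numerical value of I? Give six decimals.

l₃=6 ∉ [3,5] — triangle fails ⇒ I = 0

0.000000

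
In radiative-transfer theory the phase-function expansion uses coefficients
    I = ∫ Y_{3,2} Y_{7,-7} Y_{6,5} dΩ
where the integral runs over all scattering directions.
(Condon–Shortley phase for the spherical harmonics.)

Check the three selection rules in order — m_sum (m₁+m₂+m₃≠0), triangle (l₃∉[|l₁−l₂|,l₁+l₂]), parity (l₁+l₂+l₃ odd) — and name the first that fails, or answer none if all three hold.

Σmᵢ = 0  ✓
l₃∈[|l₁−l₂|,l₁+l₂]=[4,10], have l₃=6  ✓
Σlᵢ = 16 ⇒ even  ✓

none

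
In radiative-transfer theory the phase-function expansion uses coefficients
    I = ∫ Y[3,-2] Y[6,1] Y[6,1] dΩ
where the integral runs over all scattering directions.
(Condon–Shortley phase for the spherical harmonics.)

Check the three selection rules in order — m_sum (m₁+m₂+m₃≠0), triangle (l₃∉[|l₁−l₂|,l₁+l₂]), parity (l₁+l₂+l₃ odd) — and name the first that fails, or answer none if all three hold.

parity

azimuthal sum: -2 + 1 + 1 = 0  ✓
3 ≤ 6 ≤ 9 (triangle on l)  ✓
L = 3 + 6 + 6 = 15 (odd)  ✗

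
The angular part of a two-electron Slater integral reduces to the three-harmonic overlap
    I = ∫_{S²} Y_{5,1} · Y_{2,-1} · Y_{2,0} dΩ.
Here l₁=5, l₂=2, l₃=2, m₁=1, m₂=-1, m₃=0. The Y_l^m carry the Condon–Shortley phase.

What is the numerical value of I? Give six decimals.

0.000000

|5−2|≤2≤5+2 violated ⇒ I = 0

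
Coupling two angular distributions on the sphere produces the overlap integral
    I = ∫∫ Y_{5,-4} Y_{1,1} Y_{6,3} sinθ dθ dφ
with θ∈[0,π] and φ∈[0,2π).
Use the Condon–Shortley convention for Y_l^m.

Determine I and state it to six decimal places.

m-sum 0 ✓  L=12 even ✓  4≤6≤6 ✓
Π(2lᵢ+1) = 11×3×13 = 429
triangle coeff Δ(5,1,6) = 1/858
Σ_t [0,0]: t=0:+1/14400 = 1/14400
(3j)²=6/143 [(5 1 6; 0 0 0)], sign=+1
Σ_t [0,0]: t=0:+1/725760 = 1/725760
(3j)²=1/286 [(5 1 6; -4 1 3)], sign=-1
⇒ 4πI² = 9/143
I = (-1)√(9/143/(4π)) = -0.07076985

-0.070770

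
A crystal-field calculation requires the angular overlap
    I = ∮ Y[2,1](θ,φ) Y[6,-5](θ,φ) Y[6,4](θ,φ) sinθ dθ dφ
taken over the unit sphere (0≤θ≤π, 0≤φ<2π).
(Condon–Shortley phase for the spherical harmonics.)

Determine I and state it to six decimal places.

-0.197649

Checks pass: Σm=0; 14 even; l₃=6∈[4,8].
(2·2+1)(2·6+1)(2·6+1) = 845
Δ: 2! 2! 10! / 15! → 1/90090
sum: t=0:+1/69120 t=1:−1/14400 t=2:+1/69120 = -7/172800
3j²(2 6 6; 0 0 0) = Δ·Π!·Σ² = 14/715  (sign -1)
sum: t=0:+1/725760 t=1:−1/7257600 = 1/806400
3j²(2 6 6; 1 -5 4) = Δ·Π!·Σ² = 27/910  (sign +1)
combine: 4πI² = 845·14/715·27/910 = 27/55
take √, sign -1: I = -0.19764945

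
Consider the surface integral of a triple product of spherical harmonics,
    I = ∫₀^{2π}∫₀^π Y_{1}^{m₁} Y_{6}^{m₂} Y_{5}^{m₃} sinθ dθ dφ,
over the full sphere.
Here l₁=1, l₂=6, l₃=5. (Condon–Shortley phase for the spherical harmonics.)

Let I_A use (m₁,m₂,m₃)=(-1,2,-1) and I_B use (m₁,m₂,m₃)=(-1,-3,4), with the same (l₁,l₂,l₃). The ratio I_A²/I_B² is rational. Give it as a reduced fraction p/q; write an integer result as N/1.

Shared (l₁,l₂,l₃)=(1,6,5): N and (l;000)² cancel in I_A²/I_B².
A: Δ = 2!·0!·10!/13! = 1/858; Racah Σ t=2..2: t=2:+1/34560 = 1/34560; ⇒ 3j(1 6 5; -1 2 -1)² = 14/429, sgn +1
B: Δ = 2!·0!·10!/13! = 1/858; Racah Σ t=2..2: t=2:+1/725760 = 1/725760; ⇒ 3j(1 6 5; -1 -3 4)² = 1/286, sgn -1
I_A²/I_B² = (14/429)/(1/286) = 28/3

28/3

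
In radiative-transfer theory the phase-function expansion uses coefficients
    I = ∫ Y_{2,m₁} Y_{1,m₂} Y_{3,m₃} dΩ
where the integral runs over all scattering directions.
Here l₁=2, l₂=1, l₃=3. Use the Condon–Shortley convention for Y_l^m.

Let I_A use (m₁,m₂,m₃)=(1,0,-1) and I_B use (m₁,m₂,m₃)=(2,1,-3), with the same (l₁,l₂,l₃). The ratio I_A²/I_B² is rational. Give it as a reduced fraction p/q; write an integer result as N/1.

8/15

Shared (l₁,l₂,l₃)=(2,1,3): N and (l;000)² cancel in I_A²/I_B².
A: Δ = 0!·4!·2!/7! = 1/105; Racah Σ t=0..0: t=0:+1/6 = 1/6; ⇒ 3j(2 1 3; 1 0 -1)² = 8/105, sgn +1
B: Δ = 0!·4!·2!/7! = 1/105; Racah Σ t=0..0: t=0:+1/48 = 1/48; ⇒ 3j(2 1 3; 2 1 -3)² = 1/7, sgn +1
I_A²/I_B² = (8/105)/(1/7) = 8/15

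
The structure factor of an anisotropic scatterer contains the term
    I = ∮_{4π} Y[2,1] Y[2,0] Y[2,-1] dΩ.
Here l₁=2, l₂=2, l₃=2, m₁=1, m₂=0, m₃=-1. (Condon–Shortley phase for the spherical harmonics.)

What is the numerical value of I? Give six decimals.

m-sum 0 ✓  L=6 even ✓  0≤2≤4 ✓
Π(2lᵢ+1) = 5×5×5 = 125
triangle coeff Δ(2,2,2) = 1/630
Σ_t [0,2]: t=0:+1/8 t=1:−1/1 t=2:+1/8 = -3/4
(3j)²=2/35 [(2 2 2; 0 0 0)], sign=-1
Σ_t [0,1]: t=0:+1/4 t=1:−1/2 = -1/4
(3j)²=1/70 [(2 2 2; 1 0 -1)], sign=+1
⇒ 4πI² = 5/49
I = (-1)√(5/49/(4π)) = -0.09011188

-0.090112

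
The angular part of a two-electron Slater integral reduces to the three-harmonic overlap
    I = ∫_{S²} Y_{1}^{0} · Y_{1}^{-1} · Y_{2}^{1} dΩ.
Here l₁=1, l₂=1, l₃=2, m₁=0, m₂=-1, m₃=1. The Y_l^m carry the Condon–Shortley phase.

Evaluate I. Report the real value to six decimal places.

m-sum 0 ✓  L=4 even ✓  0≤2≤2 ✓
Π(2lᵢ+1) = 3×3×5 = 45
triangle coeff Δ(1,1,2) = 1/30
Σ_t [0,0]: t=0:+1/1 = 1/1
(3j)²=2/15 [(1 1 2; 0 0 0)], sign=+1
Σ_t [0,0]: t=0:+1/2 = 1/2
(3j)²=1/10 [(1 1 2; 0 -1 1)], sign=-1
⇒ 4πI² = 3/5
I = (-1)√(3/5/(4π)) = -0.21850969

-0.218510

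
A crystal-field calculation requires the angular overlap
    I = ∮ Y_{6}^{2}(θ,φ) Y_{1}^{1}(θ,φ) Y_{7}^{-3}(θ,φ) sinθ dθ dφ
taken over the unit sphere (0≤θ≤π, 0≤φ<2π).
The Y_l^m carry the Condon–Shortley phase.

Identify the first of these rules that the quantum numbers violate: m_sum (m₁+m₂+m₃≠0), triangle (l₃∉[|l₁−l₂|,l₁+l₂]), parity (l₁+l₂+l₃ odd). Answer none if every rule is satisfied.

azimuthal sum: 2 + 1 − 3 = 0  ✓
5 ≤ 7 ≤ 7 (triangle on l)  ✓
L = 6 + 1 + 7 = 14 (even)  ✓

none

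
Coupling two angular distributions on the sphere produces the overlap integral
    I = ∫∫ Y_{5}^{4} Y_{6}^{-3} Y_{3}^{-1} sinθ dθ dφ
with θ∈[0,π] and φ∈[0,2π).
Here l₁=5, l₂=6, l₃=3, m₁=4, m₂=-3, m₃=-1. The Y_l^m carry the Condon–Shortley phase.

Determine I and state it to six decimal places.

0.176531

m-sum 0 ✓  L=14 even ✓  1≤3≤11 ✓
Π(2lᵢ+1) = 11×13×7 = 1001
triangle coeff Δ(5,6,3) = 1/675675
Σ_t [3,5]: t=3:−1/8640 t=4:+1/2304 t=5:−1/8640 = 7/34560
(3j)²=7/429 [(5 6 3; 0 0 0)], sign=-1
Σ_t [0,1]: t=0:+1/241920 t=1:−1/40320 = -1/48384
(3j)²=24/1001 [(5 6 3; 4 -3 -1)], sign=-1
⇒ 4πI² = 56/143
I = (+1)√(56/143/(4π)) = 0.17653103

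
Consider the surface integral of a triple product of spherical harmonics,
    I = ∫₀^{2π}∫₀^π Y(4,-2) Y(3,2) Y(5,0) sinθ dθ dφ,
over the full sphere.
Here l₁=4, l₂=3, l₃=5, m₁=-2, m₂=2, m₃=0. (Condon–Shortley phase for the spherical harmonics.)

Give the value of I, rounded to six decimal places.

Rules hold: Σm=0, L=12 even, 1≤5≤7.
N = 9·7·11 = 693
Δ = 2!·6!·4!/13! = 1/180180
Racah Σ t=0..2: t=0:+1/576 t=1:−1/144 t=2:+1/576 = -1/288
⇒ 3j(4 3 5; 0 0 0)² = 20/1001, sgn +1
Racah Σ t=1..2: t=1:−1/2880 t=2:+1/576 = 1/720
⇒ 3j(4 3 5; -2 2 0)² = 80/3003, sgn -1
4πI² = N·(3j₀)²·(3jₘ)² = 4800/13013
I = -1·√(0.368862/4π) = -0.17132746

-0.171327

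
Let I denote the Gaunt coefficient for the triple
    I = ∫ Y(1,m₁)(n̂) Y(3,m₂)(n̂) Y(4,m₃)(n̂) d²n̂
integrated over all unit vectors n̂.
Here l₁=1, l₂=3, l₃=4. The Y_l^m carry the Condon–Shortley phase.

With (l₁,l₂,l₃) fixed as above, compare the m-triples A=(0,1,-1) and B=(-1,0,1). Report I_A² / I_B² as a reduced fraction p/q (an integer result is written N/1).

Same 1,3,4: normalisation and zero-m 3j drop out of the ratio.
A: Δ: 0! 2! 6! / 9! → 1/252; sum: t=0:+1/48 = 1/48; 3j²(1 3 4; 0 1 -1) = Δ·Π!·Σ² = 5/84  (sign -1)
B: Δ: 0! 2! 6! / 9! → 1/252; sum: t=0:+1/72 = 1/72; 3j²(1 3 4; -1 0 1) = Δ·Π!·Σ² = 5/126  (sign -1)
I_A²/I_B² = (5/84)/(5/126) = 3/2

3/2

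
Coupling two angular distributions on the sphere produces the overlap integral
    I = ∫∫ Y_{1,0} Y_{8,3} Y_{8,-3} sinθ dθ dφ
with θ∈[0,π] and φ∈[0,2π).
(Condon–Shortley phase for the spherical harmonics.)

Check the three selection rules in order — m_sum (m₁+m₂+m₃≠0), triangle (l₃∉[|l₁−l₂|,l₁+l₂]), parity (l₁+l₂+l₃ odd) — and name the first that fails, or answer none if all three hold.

m₁+m₂+m₃ = 0 + 3 − 3 = 0  ✓
triangle: |1−8|=7 ≤ l₃=8 ≤ 1+8=9  ✓
parity: l₁+l₂+l₃ = 17 is odd  ✗

parity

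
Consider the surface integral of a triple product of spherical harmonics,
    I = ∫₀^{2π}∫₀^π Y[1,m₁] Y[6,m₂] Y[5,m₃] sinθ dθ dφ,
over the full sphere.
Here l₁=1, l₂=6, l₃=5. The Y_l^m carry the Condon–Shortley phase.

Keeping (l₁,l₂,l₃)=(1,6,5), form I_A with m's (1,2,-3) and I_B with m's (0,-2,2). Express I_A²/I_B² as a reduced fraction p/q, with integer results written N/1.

3/16

Shared (l₁,l₂,l₃)=(1,6,5): N and (l;000)² cancel in I_A²/I_B².
A: Δ = 2!·0!·10!/13! = 1/858; Racah Σ t=0..0: t=0:+1/161280 = 1/161280; ⇒ 3j(1 6 5; 1 2 -3)² = 1/143, sgn +1
B: Δ = 2!·0!·10!/13! = 1/858; Racah Σ t=1..1: t=1:−1/30240 = -1/30240; ⇒ 3j(1 6 5; 0 -2 2)² = 16/429, sgn +1
I_A²/I_B² = (1/143)/(16/429) = 3/16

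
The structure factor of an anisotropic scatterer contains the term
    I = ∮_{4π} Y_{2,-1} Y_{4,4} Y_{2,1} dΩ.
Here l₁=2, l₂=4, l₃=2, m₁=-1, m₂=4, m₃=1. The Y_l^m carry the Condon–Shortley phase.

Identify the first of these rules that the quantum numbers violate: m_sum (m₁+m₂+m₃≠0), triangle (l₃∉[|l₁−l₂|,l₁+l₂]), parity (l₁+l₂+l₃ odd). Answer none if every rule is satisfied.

m_sum

azimuthal sum: -1 + 4 + 1 = 4  ✗
2 ≤ 2 ≤ 6 (triangle on l)
L = 2 + 4 + 2 = 8 (even)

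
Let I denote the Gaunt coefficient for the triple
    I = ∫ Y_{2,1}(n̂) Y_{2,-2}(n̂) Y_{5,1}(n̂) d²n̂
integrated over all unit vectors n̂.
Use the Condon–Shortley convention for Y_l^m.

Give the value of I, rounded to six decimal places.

l₃=5 ∉ [0,4] — triangle fails ⇒ I = 0

0.000000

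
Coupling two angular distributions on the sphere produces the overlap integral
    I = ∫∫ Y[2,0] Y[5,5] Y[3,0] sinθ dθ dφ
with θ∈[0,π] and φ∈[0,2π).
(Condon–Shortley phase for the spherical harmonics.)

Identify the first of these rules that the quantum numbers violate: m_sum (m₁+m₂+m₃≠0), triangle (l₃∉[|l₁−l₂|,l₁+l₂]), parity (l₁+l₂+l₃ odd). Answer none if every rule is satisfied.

azimuthal sum: 0 + 5 + 0 = 5  ✗
3 ≤ 3 ≤ 7 (triangle on l)
L = 2 + 5 + 3 = 10 (even)

m_sum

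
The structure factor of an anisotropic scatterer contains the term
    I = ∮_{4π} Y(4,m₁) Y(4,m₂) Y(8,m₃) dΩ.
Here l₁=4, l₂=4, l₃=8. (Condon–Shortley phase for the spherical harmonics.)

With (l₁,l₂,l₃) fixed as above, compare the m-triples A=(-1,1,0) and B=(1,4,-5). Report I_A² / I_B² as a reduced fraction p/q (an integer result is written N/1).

Shared (l₁,l₂,l₃)=(4,4,8): N and (l;000)² cancel in I_A²/I_B².
A: Δ = 0!·8!·8!/17! = 1/218790; Racah Σ t=0..0: t=0:+1/518400 = 1/518400; ⇒ 3j(4 4 8; -1 1 0)² = 1568/109395, sgn +1
B: Δ = 0!·8!·8!/17! = 1/218790; Racah Σ t=0..0: t=0:+1/29030400 = 1/29030400; ⇒ 3j(4 4 8; 1 4 -5)² = 1/170, sgn -1
I_A²/I_B² = (1568/109395)/(1/170) = 3136/1287

3136/1287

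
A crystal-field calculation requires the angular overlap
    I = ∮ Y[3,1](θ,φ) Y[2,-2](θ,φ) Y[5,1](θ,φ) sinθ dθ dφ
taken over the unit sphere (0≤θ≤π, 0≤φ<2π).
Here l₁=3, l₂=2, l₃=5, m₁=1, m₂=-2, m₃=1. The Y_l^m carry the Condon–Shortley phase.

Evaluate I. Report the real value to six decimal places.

-0.092802

Checks pass: Σm=0; 10 even; l₃=5∈[1,5].
(2·3+1)(2·2+1)(2·5+1) = 385
Δ: 0! 6! 4! / 11! → 1/2310
sum: t=0:+1/144 = 1/144
3j²(3 2 5; 0 0 0) = Δ·Π!·Σ² = 10/231  (sign -1)
sum: t=0:+1/1152 = 1/1152
3j²(3 2 5; 1 -2 1) = Δ·Π!·Σ² = 1/154  (sign +1)
combine: 4πI² = 385·10/231·1/154 = 25/231
take √, sign -1: I = -0.09280237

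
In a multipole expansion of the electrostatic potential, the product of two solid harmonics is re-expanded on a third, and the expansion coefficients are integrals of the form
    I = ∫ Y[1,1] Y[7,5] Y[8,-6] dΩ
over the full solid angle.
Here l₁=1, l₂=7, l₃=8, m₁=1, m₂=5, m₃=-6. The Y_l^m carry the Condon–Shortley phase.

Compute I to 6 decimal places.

Rules hold: Σm=0, L=16 even, 6≤8≤8.
N = 3·15·17 = 765
Δ = 0!·2!·14!/17! = 1/2040
Racah Σ t=0..0: t=0:+1/25401600 = 1/25401600
⇒ 3j(1 7 8; 0 0 0)² = 8/255, sgn +1
Racah Σ t=0..0: t=0:+1/1916006400 = 1/1916006400
⇒ 3j(1 7 8; 1 5 -6)² = 91/2040, sgn +1
4πI² = N·(3j₀)²·(3jₘ)² = 91/85
I = +1·√(1.07059/4π) = 0.29188132

0.291881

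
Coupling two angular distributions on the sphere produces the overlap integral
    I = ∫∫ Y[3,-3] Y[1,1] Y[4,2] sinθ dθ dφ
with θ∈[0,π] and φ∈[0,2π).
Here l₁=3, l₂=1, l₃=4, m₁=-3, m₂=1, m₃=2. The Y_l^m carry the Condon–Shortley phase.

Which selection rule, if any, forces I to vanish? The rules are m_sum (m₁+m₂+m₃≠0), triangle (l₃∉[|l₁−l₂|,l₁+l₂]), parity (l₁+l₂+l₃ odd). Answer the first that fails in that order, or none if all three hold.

Σmᵢ = 0  ✓
l₃∈[|l₁−l₂|,l₁+l₂]=[2,4], have l₃=4  ✓
Σlᵢ = 8 ⇒ even  ✓

none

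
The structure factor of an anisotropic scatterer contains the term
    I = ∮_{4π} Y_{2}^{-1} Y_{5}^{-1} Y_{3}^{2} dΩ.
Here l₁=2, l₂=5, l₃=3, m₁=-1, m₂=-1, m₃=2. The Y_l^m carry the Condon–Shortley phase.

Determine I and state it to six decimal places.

-0.117387

m-sum 0 ✓  L=10 even ✓  3≤3≤7 ✓
Π(2lᵢ+1) = 5×11×7 = 385
triangle coeff Δ(2,5,3) = 1/2310
Σ_t [2,2]: t=2:+1/144 = 1/144
(3j)²=10/231 [(2 5 3; 0 0 0)], sign=-1
Σ_t [3,3]: t=3:−1/720 = -1/720
(3j)²=4/385 [(2 5 3; -1 -1 2)], sign=+1
⇒ 4πI² = 40/231
I = (-1)√(40/231/(4π)) = -0.11738675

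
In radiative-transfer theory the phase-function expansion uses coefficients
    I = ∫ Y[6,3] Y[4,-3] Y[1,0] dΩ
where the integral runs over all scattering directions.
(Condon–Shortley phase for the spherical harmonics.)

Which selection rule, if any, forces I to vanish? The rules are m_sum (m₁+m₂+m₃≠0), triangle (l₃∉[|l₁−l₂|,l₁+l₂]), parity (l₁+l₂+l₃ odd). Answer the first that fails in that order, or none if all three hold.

Σmᵢ = 0  ✓
l₃∈[|l₁−l₂|,l₁+l₂]=[2,10], have l₃=1  ✗
Σlᵢ = 11 ⇒ odd

triangle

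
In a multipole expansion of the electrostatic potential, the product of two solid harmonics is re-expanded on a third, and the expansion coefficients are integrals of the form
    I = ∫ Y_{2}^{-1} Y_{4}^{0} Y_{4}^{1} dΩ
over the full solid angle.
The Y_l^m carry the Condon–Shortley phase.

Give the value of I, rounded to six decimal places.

-0.044869

m-sum 0 ✓  L=10 even ✓  2≤4≤6 ✓
Π(2lᵢ+1) = 5×9×9 = 405
triangle coeff Δ(2,4,4) = 1/13860
Σ_t [0,2]: t=0:+1/192 t=1:−1/36 t=2:+1/192 = -5/288
(3j)²=20/693 [(2 4 4; 0 0 0)], sign=-1
Σ_t [1,2]: t=1:−1/72 t=2:+1/96 = -1/288
(3j)²=1/462 [(2 4 4; -1 0 1)], sign=+1
⇒ 4πI² = 150/5929
I = (-1)√(150/5929/(4π)) = -0.04486937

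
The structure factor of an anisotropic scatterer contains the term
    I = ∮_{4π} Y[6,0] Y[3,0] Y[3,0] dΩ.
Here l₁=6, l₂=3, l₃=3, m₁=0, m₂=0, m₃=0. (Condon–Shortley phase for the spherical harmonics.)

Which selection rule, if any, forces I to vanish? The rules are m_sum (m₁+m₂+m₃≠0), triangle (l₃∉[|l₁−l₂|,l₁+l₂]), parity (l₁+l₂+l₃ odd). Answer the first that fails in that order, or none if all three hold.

Σmᵢ = 0  ✓
l₃∈[|l₁−l₂|,l₁+l₂]=[3,9], have l₃=3  ✓
Σlᵢ = 12 ⇒ even  ✓

none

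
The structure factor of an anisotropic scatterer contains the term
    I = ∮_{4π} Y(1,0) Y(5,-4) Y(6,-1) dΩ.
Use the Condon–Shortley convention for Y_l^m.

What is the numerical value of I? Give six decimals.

0.000000

0 − 4 − 1 = -5 ≠ 0: azimuthal integral kills it; I = 0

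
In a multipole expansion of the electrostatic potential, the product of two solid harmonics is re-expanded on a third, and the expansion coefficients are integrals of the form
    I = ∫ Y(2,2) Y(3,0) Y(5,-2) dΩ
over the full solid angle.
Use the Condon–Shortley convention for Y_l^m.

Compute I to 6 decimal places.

m-sum 0 ✓  L=10 even ✓  1≤5≤5 ✓
Π(2lᵢ+1) = 5×7×11 = 385
triangle coeff Δ(2,3,5) = 1/2310
Σ_t [0,0]: t=0:+1/144 = 1/144
(3j)²=10/231 [(2 3 5; 0 0 0)], sign=-1
Σ_t [0,0]: t=0:+1/864 = 1/864
(3j)²=1/66 [(2 3 5; 2 0 -2)], sign=-1
⇒ 4πI² = 25/99
I = (+1)√(25/99/(4π)) = 0.14175797

0.141758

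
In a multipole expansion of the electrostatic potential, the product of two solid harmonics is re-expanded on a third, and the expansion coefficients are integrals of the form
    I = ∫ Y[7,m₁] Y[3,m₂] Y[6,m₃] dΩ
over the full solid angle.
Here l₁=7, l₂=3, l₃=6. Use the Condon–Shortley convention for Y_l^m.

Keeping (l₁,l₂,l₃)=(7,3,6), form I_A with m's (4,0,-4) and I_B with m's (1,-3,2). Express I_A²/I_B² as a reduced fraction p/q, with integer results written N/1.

352/1225

Same 7,3,6: normalisation and zero-m 3j drop out of the ratio.
A: Δ: 4! 10! 2! / 17! → 1/2042040; sum: t=1:−1/967680 t=2:+1/1451520 t=3:−1/43545600 = -1/2721600; 3j²(7 3 6; 4 0 -4) = Δ·Π!·Σ² = 32/7735  (sign -1)
B: Δ: 4! 10! 2! / 17! → 1/2042040; sum: t=0:+1/829440 = 1/829440; 3j²(7 3 6; 1 -3 2) = Δ·Π!·Σ² = 35/2431  (sign +1)
I_A²/I_B² = (32/7735)/(35/2431) = 352/1225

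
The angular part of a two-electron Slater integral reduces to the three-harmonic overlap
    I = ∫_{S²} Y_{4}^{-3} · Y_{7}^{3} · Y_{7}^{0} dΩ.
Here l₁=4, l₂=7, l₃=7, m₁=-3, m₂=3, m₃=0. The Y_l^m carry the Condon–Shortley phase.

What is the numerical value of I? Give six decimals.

0.094835

m-sum 0 ✓  L=18 even ✓  3≤7≤11 ✓
Π(2lᵢ+1) = 9×15×15 = 2025
triangle coeff Δ(4,7,7) = 1/58198140
Σ_t [0,4]: t=0:+1/17418240 t=1:−1/622080 t=2:+1/230400 t=3:−1/622080 t=4:+1/17418240 = 1/806400
(3j)²=2268/230945 [(4 7 7; 0 0 0)], sign=-1
Σ_t [3,4]: t=3:−1/4354560 t=4:+1/2488320 = 1/5806080
(3j)²=525/92378 [(4 7 7; -3 3 0)], sign=-1
⇒ 4πI² = 241116750/2133423721
I = (+1)√(241116750/2133423721/(4π)) = 0.09483534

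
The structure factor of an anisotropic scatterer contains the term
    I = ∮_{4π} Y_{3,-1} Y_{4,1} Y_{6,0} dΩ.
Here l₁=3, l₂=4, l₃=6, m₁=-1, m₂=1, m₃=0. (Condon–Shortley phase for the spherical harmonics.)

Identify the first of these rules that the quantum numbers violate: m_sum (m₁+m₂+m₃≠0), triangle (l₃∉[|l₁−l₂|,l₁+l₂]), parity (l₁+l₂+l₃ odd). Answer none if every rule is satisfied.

Σmᵢ = 0  ✓
l₃∈[|l₁−l₂|,l₁+l₂]=[1,7], have l₃=6  ✓
Σlᵢ = 13 ⇒ odd  ✗

parity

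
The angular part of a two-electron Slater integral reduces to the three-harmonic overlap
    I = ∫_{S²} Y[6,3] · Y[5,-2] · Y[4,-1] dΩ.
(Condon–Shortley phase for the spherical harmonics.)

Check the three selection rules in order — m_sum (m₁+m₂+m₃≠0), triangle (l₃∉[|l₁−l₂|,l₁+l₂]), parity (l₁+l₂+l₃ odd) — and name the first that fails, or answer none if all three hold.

parity

azimuthal sum: 3 − 2 − 1 = 0  ✓
1 ≤ 4 ≤ 11 (triangle on l)  ✓
L = 6 + 5 + 4 = 15 (odd)  ✗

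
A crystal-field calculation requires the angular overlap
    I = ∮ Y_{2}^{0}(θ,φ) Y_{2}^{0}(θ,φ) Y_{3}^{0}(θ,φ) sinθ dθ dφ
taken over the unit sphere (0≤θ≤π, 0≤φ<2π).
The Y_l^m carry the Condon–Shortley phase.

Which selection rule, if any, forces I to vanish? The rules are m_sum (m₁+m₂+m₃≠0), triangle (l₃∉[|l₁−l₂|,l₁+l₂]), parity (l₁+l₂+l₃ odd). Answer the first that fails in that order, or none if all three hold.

parity

m₁+m₂+m₃ = 0 + 0 + 0 = 0  ✓
triangle: |2−2|=0 ≤ l₃=3 ≤ 2+2=4  ✓
parity: l₁+l₂+l₃ = 7 is odd  ✗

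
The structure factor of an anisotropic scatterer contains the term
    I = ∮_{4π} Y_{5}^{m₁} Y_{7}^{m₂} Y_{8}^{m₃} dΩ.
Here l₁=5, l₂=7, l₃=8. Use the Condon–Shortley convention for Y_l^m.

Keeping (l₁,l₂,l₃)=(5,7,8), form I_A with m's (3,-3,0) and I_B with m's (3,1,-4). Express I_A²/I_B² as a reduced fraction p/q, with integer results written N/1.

Same 5,7,8: normalisation and zero-m 3j drop out of the ratio.
A: Δ: 4! 6! 10! / 21! → 1/814773960; sum: t=0:+1/19906560 t=1:−1/21772800 t=2:+1/232243200 = 1/116121600; 3j²(5 7 8; 3 -3 0) = Δ·Π!·Σ² = 48/46189  (sign +1)
B: Δ: 4! 6! 10! / 21! → 1/814773960; sum: t=0:+1/92897280 t=1:−1/21772800 t=2:+1/49766400 = -1/66355200; 3j²(5 7 8; 3 1 -4) = Δ·Π!·Σ² = 63/8398  (sign -1)
I_A²/I_B² = (48/46189)/(63/8398) = 32/231

32/231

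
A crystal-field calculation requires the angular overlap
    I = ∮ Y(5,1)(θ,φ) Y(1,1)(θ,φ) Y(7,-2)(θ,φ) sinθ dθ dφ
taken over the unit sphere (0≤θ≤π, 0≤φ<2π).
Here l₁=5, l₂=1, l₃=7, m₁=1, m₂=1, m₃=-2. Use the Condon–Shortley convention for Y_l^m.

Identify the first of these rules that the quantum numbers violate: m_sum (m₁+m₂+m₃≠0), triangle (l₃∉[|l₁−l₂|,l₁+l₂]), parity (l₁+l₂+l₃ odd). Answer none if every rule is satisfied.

triangle

Σmᵢ = 0  ✓
l₃∈[|l₁−l₂|,l₁+l₂]=[4,6], have l₃=7  ✗
Σlᵢ = 13 ⇒ odd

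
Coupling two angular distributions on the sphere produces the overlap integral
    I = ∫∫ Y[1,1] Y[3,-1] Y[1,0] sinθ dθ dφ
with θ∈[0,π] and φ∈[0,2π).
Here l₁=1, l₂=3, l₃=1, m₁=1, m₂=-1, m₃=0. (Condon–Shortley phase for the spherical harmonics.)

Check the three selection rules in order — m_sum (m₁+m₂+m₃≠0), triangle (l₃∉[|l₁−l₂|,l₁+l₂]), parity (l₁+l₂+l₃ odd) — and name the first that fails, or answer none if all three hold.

azimuthal sum: 1 − 1 + 0 = 0  ✓
2 ≤ 1 ≤ 4 (triangle on l)  ✗
L = 1 + 3 + 1 = 5 (odd)

triangle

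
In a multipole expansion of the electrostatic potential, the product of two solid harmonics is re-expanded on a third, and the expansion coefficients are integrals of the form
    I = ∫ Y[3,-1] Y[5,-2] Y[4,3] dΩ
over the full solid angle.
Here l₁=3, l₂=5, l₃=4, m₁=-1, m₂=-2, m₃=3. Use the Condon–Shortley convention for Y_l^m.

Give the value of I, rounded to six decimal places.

Checks pass: Σm=0; 12 even; l₃=4∈[2,8].
(2·3+1)(2·5+1)(2·4+1) = 693
Δ: 4! 2! 6! / 13! → 1/180180
sum: t=1:−1/576 t=2:+1/144 t=3:−1/576 = 1/288
3j²(3 5 4; 0 0 0) = Δ·Π!·Σ² = 20/1001  (sign +1)
sum: t=2:+1/960 t=3:−1/4320 = 7/8640
3j²(3 5 4; -1 -2 3) = Δ·Π!·Σ² = 343/12870  (sign -1)
combine: 4πI² = 693·20/1001·343/12870 = 686/1859
take √, sign -1: I = -0.17136315

-0.171363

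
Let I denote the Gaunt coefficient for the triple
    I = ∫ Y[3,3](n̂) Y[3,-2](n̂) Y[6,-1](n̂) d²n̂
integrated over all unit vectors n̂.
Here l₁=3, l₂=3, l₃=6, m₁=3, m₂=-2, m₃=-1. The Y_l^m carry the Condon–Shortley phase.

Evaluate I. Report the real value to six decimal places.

Rules hold: Σm=0, L=12 even, 0≤6≤6.
N = 7·7·13 = 637
Δ = 0!·6!·6!/13! = 1/12012
Racah Σ t=0..0: t=0:+1/1296 = 1/1296
⇒ 3j(3 3 6; 0 0 0)² = 100/3003, sgn +1
Racah Σ t=0..0: t=0:+1/86400 = 1/86400
⇒ 3j(3 3 6; 3 -2 -1)² = 1/1716, sgn -1
4πI² = N·(3j₀)²·(3jₘ)² = 175/14157
I = -1·√(0.0123614/4π) = -0.03136379

-0.031364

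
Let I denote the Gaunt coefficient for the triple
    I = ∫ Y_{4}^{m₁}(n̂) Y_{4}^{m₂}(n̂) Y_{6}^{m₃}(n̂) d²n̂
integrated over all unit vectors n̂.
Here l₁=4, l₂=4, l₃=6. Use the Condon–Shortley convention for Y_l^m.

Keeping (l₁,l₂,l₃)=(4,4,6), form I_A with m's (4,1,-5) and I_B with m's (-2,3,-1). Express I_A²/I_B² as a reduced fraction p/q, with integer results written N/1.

Same 4,4,6: normalisation and zero-m 3j drop out of the ratio.
A: Δ: 2! 6! 6! / 15! → 1/1261260; sum: t=0:+1/172800 = 1/172800; 3j²(4 4 6; 4 1 -5) = Δ·Π!·Σ² = 2/65  (sign -1)
B: Δ: 2! 6! 6! / 15! → 1/1261260; sum: t=1:−1/86400 t=2:+1/11520 = 13/172800; 3j²(4 4 6; -2 3 -1) = Δ·Π!·Σ² = 13/660  (sign -1)
I_A²/I_B² = (2/65)/(13/660) = 264/169

264/169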